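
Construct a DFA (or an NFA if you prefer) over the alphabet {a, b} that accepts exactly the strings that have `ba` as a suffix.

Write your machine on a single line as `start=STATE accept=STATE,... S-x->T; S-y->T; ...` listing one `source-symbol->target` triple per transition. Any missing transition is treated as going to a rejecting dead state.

start=S0; accept=S2; S0-a->S0; S0-b->S1; S1-a->S2; S1-b->S1; S2-a->S0; S2-b->S1

Let each state record the length of the longest suffix of the input read so far that is also a prefix of `ba`. S1 means the last symbol is `b`; S2 means the last 2 symbols are `ba`. Accept only at S2, where the string currently ends in `ba`.
With 3 states:
        a   b  
>  S0   S0  S1 
   S1   S2  S1 
 * S2   S0  S1 
(> = start, * = accepting)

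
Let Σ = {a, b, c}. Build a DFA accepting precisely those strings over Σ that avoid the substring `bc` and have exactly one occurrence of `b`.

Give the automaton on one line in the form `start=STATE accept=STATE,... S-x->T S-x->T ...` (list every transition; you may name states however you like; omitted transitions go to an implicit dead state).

Handle the two conditions separately and then intersect. One (3 states) tracks partial matches of the forbidden pattern `bc`; the other (3 states) tracks the count of `b`s, saturating at 2. Each combined state is a pair, one component from each; accept when both components accept. After merging equivalent states the machine shrinks.
4 states suffice.
        a   b   c  
>  s0   s0  s1  s0 
 * s1   s2  s3  s3 
 * s2   s2  s3  s2 
   s3   s3  s3  s3 
(> = start, * = accepting)

start=s0 accept=s1,s2 s0-a->s0 s0-b->s1 s0-c->s0 s1-a->s2 s1-b->s3 s1-c->s3 s2-a->s2 s2-b->s3 s2-c->s2 s3-a->s3 s3-b->s3 s3-c->s3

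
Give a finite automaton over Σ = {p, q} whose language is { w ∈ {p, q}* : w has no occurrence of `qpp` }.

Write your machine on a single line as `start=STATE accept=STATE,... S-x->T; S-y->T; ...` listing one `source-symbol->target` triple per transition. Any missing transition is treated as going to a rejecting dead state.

This is the complement of 'contains `qpp`'. Use the same substring-matching states — S0 through S3 holding how much of `qpp` has just been matched — but flip the accepting set: everything except the trap S3 accepts.
        p   q  
>* S0   S0  S1 
 * S1   S2  S1 
 * S2   S3  S1 
   S3   S3  S3 
(> = start, * = accepting)

start=S0; accept=S0,S1,S2; S0-p->S0; S0-q->S1; S1-p->S2; S1-q->S1; S2-p->S3; S2-q->S1; S3-p->S3; S3-q->S3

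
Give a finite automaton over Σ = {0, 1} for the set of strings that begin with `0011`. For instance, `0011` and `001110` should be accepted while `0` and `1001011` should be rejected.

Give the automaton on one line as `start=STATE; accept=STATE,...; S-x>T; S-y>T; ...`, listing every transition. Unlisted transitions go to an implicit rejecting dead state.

Walk along `0011` while the input agrees: from q0 take `0` to q1, and so on. Any deviation drops to the rejecting sink q5. Once q4 is reached the prefix is confirmed and every continuation is accepted.
6 states suffice.
        0   1  
>  q0   q1  q5 
   q1   q2  q5 
   q2   q5  q3 
   q3   q5  q4 
 * q4   q4  q4 
   q5   q5  q5 
(> = start, * = accepting)

start=q0; accept=q4; q0-0>q1; q0-1>q5; q1-0>q2; q1-1>q5; q2-0>q5; q2-1>q3; q3-0>q5; q3-1>q4; q4-0>q4; q4-1>q4; q5-0>q5; q5-1>q5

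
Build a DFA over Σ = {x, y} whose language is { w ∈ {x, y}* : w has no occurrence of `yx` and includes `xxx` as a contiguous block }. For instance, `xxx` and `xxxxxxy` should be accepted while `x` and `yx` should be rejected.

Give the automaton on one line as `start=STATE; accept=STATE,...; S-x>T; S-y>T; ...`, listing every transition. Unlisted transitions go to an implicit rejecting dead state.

Handle the two conditions separately and then intersect. One (3 states) tracks partial matches of the forbidden pattern `yx`; the other (4 states) tracks whether and how much of `xxx` has been seen. Each combined state is a pair, one component from each; accept when both components accept. After merging equivalent states the machine shrinks.
6 states suffice.
       x  y 
>  A   B  C 
   B   D  C 
   C   C  C 
   D   E  C 
 * E   E  F 
 * F   C  F 
(> = start, * = accepting)

start=A; accept=E,F; A-x>B; A-y>C; B-x>D; B-y>C; C-x>C; C-y>C; D-x>E; D-y>C; E-x>E; E-y>F; F-x>C; F-y>F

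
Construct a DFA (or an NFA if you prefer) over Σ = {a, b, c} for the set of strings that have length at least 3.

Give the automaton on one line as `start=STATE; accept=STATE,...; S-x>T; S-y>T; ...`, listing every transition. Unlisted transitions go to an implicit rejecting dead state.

start=q0; accept=q3,q4; q0-a>q1; q0-b>q1; q0-c>q1; q1-a>q2; q1-b>q2; q1-c>q2; q2-a>q3; q2-b>q3; q2-c>q3; q3-a>q4; q3-b>q4; q3-c>q4; q4-a>q4; q4-b>q4; q4-c>q4

We only need to distinguish lengths 0, 1, …, 3, and '>3'. Chain q0 → q1 → q2 → q3 → q4 on every symbol, with q4 looping. Accepting states: {q3, q4}.
A 5-state machine:
        a   b   c  
>  q0   q1  q1  q1 
   q1   q2  q2  q2 
   q2   q3  q3  q3 
 * q3   q4  q4  q4 
 * q4   q4  q4  q4 
(> = start, * = accepting)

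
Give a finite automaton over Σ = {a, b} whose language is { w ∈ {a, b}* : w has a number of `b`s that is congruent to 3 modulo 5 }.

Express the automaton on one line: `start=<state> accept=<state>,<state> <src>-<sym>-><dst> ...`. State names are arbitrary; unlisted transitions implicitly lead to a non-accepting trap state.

start=q0 accept=q3 q0-a->q0 q0-b->q1 q1-a->q1 q1-b->q2 q2-a->q2 q2-b->q3 q3-a->q3 q3-b->q4 q4-a->q4 q4-b->q0

Keep the running count of `b`s modulo 5: each `b` advances along the cycle q0 → q1 → q2 → q3 → q4 → q0 while other symbols loop. Accept at q3.
With 5 states:
        a   b  
>  q0   q0  q1 
   q1   q1  q2 
   q2   q2  q3 
 * q3   q3  q4 
   q4   q4  q0 
(> = start, * = accepting)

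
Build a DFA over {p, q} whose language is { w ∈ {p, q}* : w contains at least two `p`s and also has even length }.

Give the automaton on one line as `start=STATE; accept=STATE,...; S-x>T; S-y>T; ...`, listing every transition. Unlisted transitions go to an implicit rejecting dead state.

Run two small machines in parallel and take their product. One (4 states) tracks the count of `p`s, saturating at 3; the other (2 states) tracks the input length modulo 2. Each combined state is a pair, one component from each; accept when both components accept. Equivalent product states are then merged.
6 states suffice.
        p   q  
>  s0   s1  s2 
   s1   s3  s4 
   s2   s4  s0 
 * s3   s5  s5 
   s4   s5  s1 
   s5   s3  s3 
(> = start, * = accepting)

start=s0; accept=s3; s0-p>s1; s0-q>s2; s1-p>s3; s1-q>s4; s2-p>s4; s2-q>s0; s3-p>s5; s3-q>s5; s4-p>s5; s4-q>s1; s5-p>s3; s5-q>s3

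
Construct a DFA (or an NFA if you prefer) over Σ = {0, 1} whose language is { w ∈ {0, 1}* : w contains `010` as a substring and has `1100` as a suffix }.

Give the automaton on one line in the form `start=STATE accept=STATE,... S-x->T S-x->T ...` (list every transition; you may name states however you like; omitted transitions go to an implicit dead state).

Build one automaton per condition and run them in lockstep. The first has 4 states tracking whether and how much of `010` has been seen; the second has 5 states tracking how much of the suffix `1100` has currently been matched. A product state is a pair (one from each), accepting exactly when both do. Minimizing collapses redundant product states.
An 8-state machine:
       0  1 
>  A   B  A 
   B   B  C 
   C   D  A 
   D   D  E 
   E   D  F 
   F   G  F 
   G   H  E 
 * H   D  E 
(> = start, * = accepting)

start=A accept=H A-0->B A-1->A B-0->B B-1->C C-0->D C-1->A D-0->D D-1->E E-0->D E-1->F F-0->G F-1->F G-0->H G-1->E H-0->D H-1->E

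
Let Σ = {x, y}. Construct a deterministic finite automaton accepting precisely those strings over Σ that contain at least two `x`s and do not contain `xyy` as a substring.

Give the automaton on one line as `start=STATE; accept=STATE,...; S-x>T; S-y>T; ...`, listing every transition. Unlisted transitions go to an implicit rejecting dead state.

Run two small machines in parallel and take their product. The first has 4 states tracking the count of `x`s, saturating at 3; the second has 4 states tracking partial matches of the forbidden pattern `xyy`. A product state is a pair (one from each), accepting exactly when both do. Equivalent product states are then merged.
6 states suffice.
        x   y  
>  s0   s1  s0 
   s1   s2  s3 
 * s2   s2  s4 
   s3   s2  s5 
 * s4   s2  s5 
   s5   s5  s5 
(> = start, * = accepting)

start=s0; accept=s2,s4; s0-x>s1; s0-y>s0; s1-x>s2; s1-y>s3; s2-x>s2; s2-y>s4; s3-x>s2; s3-y>s5; s4-x>s2; s4-y>s5; s5-x>s5; s5-y>s5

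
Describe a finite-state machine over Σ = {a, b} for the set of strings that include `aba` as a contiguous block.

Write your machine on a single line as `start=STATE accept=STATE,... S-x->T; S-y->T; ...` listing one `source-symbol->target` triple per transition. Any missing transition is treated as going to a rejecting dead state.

start=q0; accept=q3; q0-a->q1; q0-b->q0; q1-a->q1; q1-b->q2; q2-a->q3; q2-b->q0; q3-a->q3; q3-b->q3

Track how much of `aba` has been matched so far: state q0 is no progress, q3 is the absorbing accept state reached once `aba` has occurred. Intermediate states record partial matches; on a mismatch, fall back to the longest reusable overlap.
With 4 states:
        a   b  
>  q0   q1  q0 
   q1   q1  q2 
   q2   q3  q0 
 * q3   q3  q3 
(> = start, * = accepting)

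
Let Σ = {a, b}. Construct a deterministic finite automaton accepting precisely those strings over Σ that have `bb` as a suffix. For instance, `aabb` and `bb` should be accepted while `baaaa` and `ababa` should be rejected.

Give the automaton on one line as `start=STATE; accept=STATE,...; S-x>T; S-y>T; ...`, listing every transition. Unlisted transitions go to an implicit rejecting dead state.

start=q0; accept=q2; q0-a>q0; q0-b>q1; q1-a>q0; q1-b>q2; q2-a>q0; q2-b>q2

Let each state record the length of the longest suffix of the input read so far that is also a prefix of `bb`. q1 means the last symbol is `b`; q2 means the last 2 symbols are `bb`. Accept only at q2, where the string currently ends in `bb`.
With 3 states:
        a   b  
>  q0   q0  q1 
   q1   q0  q2 
 * q2   q0  q2 
(> = start, * = accepting)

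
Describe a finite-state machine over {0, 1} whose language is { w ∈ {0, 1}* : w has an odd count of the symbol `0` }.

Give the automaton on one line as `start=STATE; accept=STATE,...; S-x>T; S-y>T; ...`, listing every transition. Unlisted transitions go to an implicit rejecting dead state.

start=S0; accept=S1; S0-0>S1; S0-1>S0; S1-0>S0; S1-1>S1

The only thing that matters is how many `0`s have appeared, reduced mod 2. Use one state per residue: S0 for 0, …, S1 for 1. Reading `0` moves to the next residue; anything else stays put. S1 is accepting.
        0   1  
>  S0   S1  S0 
 * S1   S0  S1 
(> = start, * = accepting)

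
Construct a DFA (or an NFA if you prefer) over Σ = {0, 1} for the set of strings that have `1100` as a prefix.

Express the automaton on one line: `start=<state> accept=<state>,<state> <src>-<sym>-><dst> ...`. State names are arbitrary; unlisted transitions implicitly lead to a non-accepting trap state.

start=q0 accept=q4 q0-0->q5 q0-1->q1 q1-0->q5 q1-1->q2 q2-0->q3 q2-1->q5 q3-0->q4 q3-1->q5 q4-0->q4 q4-1->q4 q5-0->q5 q5-1->q5

Check the first 4 symbols one by one: q0 through q3 record how many have matched `1100` so far; any wrong symbol goes to the dead state q5. After all 4 match we enter the accepting sink q4.
With 6 states:
        0   1  
>  q0   q5  q1 
   q1   q5  q2 
   q2   q3  q5 
   q3   q4  q5 
 * q4   q4  q4 
   q5   q5  q5 
(> = start, * = accepting)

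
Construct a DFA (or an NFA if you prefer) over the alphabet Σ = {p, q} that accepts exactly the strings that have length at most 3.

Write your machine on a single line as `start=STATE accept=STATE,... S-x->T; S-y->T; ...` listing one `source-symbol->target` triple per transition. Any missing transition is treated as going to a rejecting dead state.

We only need to distinguish lengths 0, 1, …, 3, and '>3'. Chain S0 → S1 → S2 → S3 → S4 on every symbol, with S4 looping. Accepting states: {S0, S1, S2, S3}.
        p   q  
>* S0   S1  S1 
 * S1   S2  S2 
 * S2   S3  S3 
 * S3   S4  S4 
   S4   S4  S4 
(> = start, * = accepting)

start=S0; accept=S0,S1,S2,S3; S0-p->S1; S0-q->S1; S1-p->S2; S1-q->S2; S2-p->S3; S2-q->S3; S3-p->S4; S3-q->S4; S4-p->S4; S4-q->S4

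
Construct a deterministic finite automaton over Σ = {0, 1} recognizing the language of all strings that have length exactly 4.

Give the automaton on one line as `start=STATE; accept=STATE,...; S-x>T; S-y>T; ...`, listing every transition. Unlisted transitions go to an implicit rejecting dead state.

We only need to distinguish lengths 0, 1, …, 4, and '>4'. Chain q0 → q1 → q2 → q3 → q4 → q5 on every symbol, with q5 looping. Accepting states: {q4}.
With 6 states:
        0   1  
>  q0   q1  q1 
   q1   q2  q2 
   q2   q3  q3 
   q3   q4  q4 
 * q4   q5  q5 
   q5   q5  q5 
(> = start, * = accepting)

start=q0; accept=q4; q0-0>q1; q0-1>q1; q1-0>q2; q1-1>q2; q2-0>q3; q2-1>q3; q3-0>q4; q3-1>q4; q4-0>q5; q4-1>q5; q5-0>q5; q5-1>q5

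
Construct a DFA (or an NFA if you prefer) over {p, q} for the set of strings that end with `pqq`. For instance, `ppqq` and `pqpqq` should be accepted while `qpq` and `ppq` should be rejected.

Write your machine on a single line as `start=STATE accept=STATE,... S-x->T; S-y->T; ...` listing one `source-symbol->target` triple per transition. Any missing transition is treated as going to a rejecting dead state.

Remember how much of `pqq` the current input suffix matches. State A means no match yet; B means the last symbol is `p`; C means the last 2 symbols are `pq`; D means the last 3 symbols are `pqq`. Only D accepts. On a mismatch, fall back to the longest proper suffix that is still a prefix of `pqq`.
4 states suffice.
       p  q 
>  A   B  A 
   B   B  C 
   C   B  D 
 * D   B  A 
(> = start, * = accepting)

start=A; accept=D; A-p->B; A-q->A; B-p->B; B-q->C; C-p->B; C-q->D; D-p->B; D-q->A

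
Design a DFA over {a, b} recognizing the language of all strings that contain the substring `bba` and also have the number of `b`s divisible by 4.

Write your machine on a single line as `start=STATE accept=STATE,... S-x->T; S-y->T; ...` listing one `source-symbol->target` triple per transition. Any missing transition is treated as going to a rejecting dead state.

Build one automaton per condition and run them in lockstep. One (4 states) tracks whether and how much of `bba` has been seen; the other (4 states) tracks the count of `b`s modulo 4. Each combined state is a pair, one component from each; accept when both components accept.
          a    b  
>  q0     q0   q1 
   q1     q2   q3 
   q2     q2   q4 
   q3     q5   q6 
   q4     q7   q6 
   q5     q5   q8 
   q6     q8   q9 
   q7     q7  q10 
   q8     q8  q11 
   q9    q11  q12 
   q10   q13   q9 
 * q11   q11  q14 
   q12   q14   q3 
   q13   q13  q15 
   q14   q14   q5 
   q15    q0  q12 
(> = start, * = accepting)

start=q0; accept=q11; q0-a->q0; q0-b->q1; q1-a->q2; q1-b->q3; q2-a->q2; q2-b->q4; q3-a->q5; q3-b->q6; q4-a->q7; q4-b->q6; q5-a->q5; q5-b->q8; q6-a->q8; q6-b->q9; q7-a->q7; q7-b->q10; q8-a->q8; q8-b->q11; q9-a->q11; q9-b->q12; q10-a->q13; q10-b->q9; q11-a->q11; q11-b->q14; q12-a->q14; q12-b->q3; q13-a->q13; q13-b->q15; q14-a->q14; q14-b->q5; q15-a->q0; q15-b->q12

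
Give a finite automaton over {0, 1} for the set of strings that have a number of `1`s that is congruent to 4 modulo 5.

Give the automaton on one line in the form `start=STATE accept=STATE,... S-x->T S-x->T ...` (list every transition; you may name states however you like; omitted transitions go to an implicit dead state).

The only thing that matters is how many `1`s have appeared, reduced mod 5. Use one state per residue: q0 for 0, …, q4 for 4. Reading `1` moves to the next residue; anything else stays put. q4 is accepting.
With 5 states:
        0   1  
>  q0   q0  q1 
   q1   q1  q2 
   q2   q2  q3 
   q3   q3  q4 
 * q4   q4  q0 
(> = start, * = accepting)

start=q0 accept=q4 q0-0->q0 q0-1->q1 q1-0->q1 q1-1->q2 q2-0->q2 q2-1->q3 q3-0->q3 q3-1->q4 q4-0->q4 q4-1->q0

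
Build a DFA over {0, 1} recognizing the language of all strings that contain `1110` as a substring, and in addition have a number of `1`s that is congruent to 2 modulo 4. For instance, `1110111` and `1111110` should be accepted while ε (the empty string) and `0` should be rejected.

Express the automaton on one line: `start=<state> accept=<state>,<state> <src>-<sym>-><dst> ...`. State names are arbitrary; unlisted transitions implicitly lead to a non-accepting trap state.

start=q0 accept=q19 q0-0->q0 q0-1->q1 q1-0->q2 q1-1->q3 q2-0->q2 q2-1->q4 q3-0->q5 q3-1->q6 q4-0->q5 q4-1->q7 q5-0->q5 q5-1->q8 q6-0->q9 q6-1->q10 q7-0->q11 q7-1->q10 q8-0->q11 q8-1->q12 q9-0->q9 q9-1->q13 q10-0->q13 q10-1->q14 q11-0->q11 q11-1->q15 q12-0->q0 q12-1->q14 q13-0->q13 q13-1->q16 q14-0->q16 q14-1->q17 q15-0->q0 q15-1->q18 q16-0->q16 q16-1->q19 q17-0->q19 q17-1->q6 q18-0->q2 q18-1->q17 q19-0->q19 q19-1->q9

Build one automaton per condition and run them in lockstep. The first has 5 states tracking whether and how much of `1110` has been seen; the second has 4 states tracking the count of `1`s modulo 4. A product state is a pair (one from each), accepting exactly when both do.
20 states suffice.
          0    1  
>  q0     q0   q1 
   q1     q2   q3 
   q2     q2   q4 
   q3     q5   q6 
   q4     q5   q7 
   q5     q5   q8 
   q6     q9  q10 
   q7    q11  q10 
   q8    q11  q12 
   q9     q9  q13 
   q10   q13  q14 
   q11   q11  q15 
   q12    q0  q14 
   q13   q13  q16 
   q14   q16  q17 
   q15    q0  q18 
   q16   q16  q19 
   q17   q19   q6 
   q18    q2  q17 
 * q19   q19   q9 
(> = start, * = accepting)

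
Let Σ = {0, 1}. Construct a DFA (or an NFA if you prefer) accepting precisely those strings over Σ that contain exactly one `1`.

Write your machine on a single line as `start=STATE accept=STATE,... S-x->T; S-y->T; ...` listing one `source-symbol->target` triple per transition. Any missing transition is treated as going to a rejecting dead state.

start=q0; accept=q1; q0-0->q0; q0-1->q1; q1-0->q1; q1-1->q2; q2-0->q2; q2-1->q2

Only the number of `1`s matters, and only up to 2. Make a chain q0 → q1 → q2 advanced by each `1` (with q2 absorbing); every other symbol self-loops. The accepting set is {q1}.
3 states suffice.
        0   1  
>  q0   q0  q1 
 * q1   q1  q2 
   q2   q2  q2 
(> = start, * = accepting)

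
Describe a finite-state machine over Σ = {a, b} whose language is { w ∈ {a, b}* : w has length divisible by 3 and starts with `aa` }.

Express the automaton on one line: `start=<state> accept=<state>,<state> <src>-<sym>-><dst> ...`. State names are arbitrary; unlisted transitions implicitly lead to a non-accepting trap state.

Build one automaton per condition and run them in lockstep. One (3 states) tracks the input length modulo 3; the other (4 states) tracks whether the input so far still matches the prefix `aa`. Each combined state is a pair, one component from each; accept when both components accept. After merging equivalent states the machine shrinks.
        a   b  
>  q0   q1  q2 
   q1   q3  q2 
   q2   q2  q2 
   q3   q4  q4 
 * q4   q5  q5 
   q5   q3  q3 
(> = start, * = accepting)

start=q0 accept=q4 q0-a->q1 q0-b->q2 q1-a->q3 q1-b->q2 q2-a->q2 q2-b->q2 q3-a->q4 q3-b->q4 q4-a->q5 q4-b->q5 q5-a->q3 q5-b->q3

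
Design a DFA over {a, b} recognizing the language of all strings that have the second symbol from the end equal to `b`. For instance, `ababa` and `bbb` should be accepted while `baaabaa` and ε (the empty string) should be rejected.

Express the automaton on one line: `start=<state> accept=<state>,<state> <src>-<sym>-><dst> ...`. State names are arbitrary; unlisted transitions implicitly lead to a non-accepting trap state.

start=S0 accept=S5,S6 S0-a->S1 S0-b->S2 S1-a->S3 S1-b->S4 S2-a->S5 S2-b->S6 S3-a->S3 S3-b->S4 S4-a->S5 S4-b->S6 S5-a->S3 S5-b->S4 S6-a->S5 S6-b->S6

Because acceptance depends on a position counted from the end, the machine has to buffer the most recent 2 symbols. Make each state the string of the last up-to-2 symbols read; on input `x` shift the window left and append `x`. Accept when the buffered window has length 2 and begins with `b`.
        a   b  
>  S0   S1  S2 
   S1   S3  S4 
   S2   S5  S6 
   S3   S3  S4 
   S4   S5  S6 
 * S5   S3  S4 
 * S6   S5  S6 
(> = start, * = accepting)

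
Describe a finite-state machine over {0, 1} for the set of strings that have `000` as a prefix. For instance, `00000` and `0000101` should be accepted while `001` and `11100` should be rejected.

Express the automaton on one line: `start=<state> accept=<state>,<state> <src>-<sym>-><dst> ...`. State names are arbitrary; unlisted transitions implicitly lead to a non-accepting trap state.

start=A accept=D A-0->B A-1->E B-0->C B-1->E C-0->D C-1->E D-0->D D-1->D E-0->E E-1->E

Check the first 3 symbols one by one: A through C record how many have matched `000` so far; any wrong symbol goes to the dead state E. After all 3 match we enter the accepting sink D.
A 5-state machine:
       0  1 
>  A   B  E 
   B   C  E 
   C   D  E 
 * D   D  D 
   E   E  E 
(> = start, * = accepting)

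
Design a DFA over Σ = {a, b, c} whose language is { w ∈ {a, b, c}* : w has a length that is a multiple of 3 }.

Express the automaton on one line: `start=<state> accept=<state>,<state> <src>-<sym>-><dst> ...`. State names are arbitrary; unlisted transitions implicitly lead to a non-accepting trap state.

Count input length modulo 3: every symbol advances one step around the cycle q0 → q1 → q2 → q0. Accept at q0.
With 3 states:
        a   b   c  
>* q0   q1  q1  q1 
   q1   q2  q2  q2 
   q2   q0  q0  q0 
(> = start, * = accepting)

start=q0 accept=q0 q0-a->q1 q0-b->q1 q0-c->q1 q1-a->q2 q1-b->q2 q1-c->q2 q2-a->q0 q2-b->q0 q2-c->q0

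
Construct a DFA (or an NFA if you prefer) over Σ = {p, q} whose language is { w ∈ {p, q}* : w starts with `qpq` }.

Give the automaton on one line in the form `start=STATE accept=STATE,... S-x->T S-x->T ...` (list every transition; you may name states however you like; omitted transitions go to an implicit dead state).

Walk along `qpq` while the input agrees: from s0 take `q` to s1, and so on. Any deviation drops to the rejecting sink s4. Once s3 is reached the prefix is confirmed and every continuation is accepted.
A 5-state machine:
        p   q  
>  s0   s4  s1 
   s1   s2  s4 
   s2   s4  s3 
 * s3   s3  s3 
   s4   s4  s4 
(> = start, * = accepting)

start=s0 accept=s3 s0-p->s4 s0-q->s1 s1-p->s2 s1-q->s4 s2-p->s4 s2-q->s3 s3-p->s3 s3-q->s3 s4-p->s4 s4-q->s4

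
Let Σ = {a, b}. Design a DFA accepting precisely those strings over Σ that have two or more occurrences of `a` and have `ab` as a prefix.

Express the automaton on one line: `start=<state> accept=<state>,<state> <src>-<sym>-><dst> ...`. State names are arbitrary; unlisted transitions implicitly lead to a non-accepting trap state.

start=s0 accept=s7,s8 s0-a->s1 s0-b->s2 s1-a->s3 s1-b->s4 s2-a->s5 s2-b->s2 s3-a->s6 s3-b->s3 s4-a->s7 s4-b->s4 s5-a->s3 s5-b->s5 s6-a->s6 s6-b->s6 s7-a->s8 s7-b->s7 s8-a->s8 s8-b->s8

Build one automaton per condition and run them in lockstep. The first has 4 states tracking the count of `a`s, saturating at 3; the second has 4 states tracking whether the input so far still matches the prefix `ab`. A product state is a pair (one from each), accepting exactly when both do.
9 states suffice.
        a   b  
>  s0   s1  s2 
   s1   s3  s4 
   s2   s5  s2 
   s3   s6  s3 
   s4   s7  s4 
   s5   s3  s5 
   s6   s6  s6 
 * s7   s8  s7 
 * s8   s8  s8 
(> = start, * = accepting)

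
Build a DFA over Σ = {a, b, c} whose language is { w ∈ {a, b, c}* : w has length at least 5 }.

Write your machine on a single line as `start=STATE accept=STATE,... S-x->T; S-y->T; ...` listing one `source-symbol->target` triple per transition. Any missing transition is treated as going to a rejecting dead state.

start=s0; accept=s5,s6; s0-a->s1; s0-b->s1; s0-c->s1; s1-a->s2; s1-b->s2; s1-c->s2; s2-a->s3; s2-b->s3; s2-c->s3; s3-a->s4; s3-b->s4; s3-c->s4; s4-a->s5; s4-b->s5; s4-c->s5; s5-a->s6; s5-b->s6; s5-c->s6; s6-a->s6; s6-b->s6; s6-c->s6

We only need to distinguish lengths 0, 1, …, 5, and '>5'. Chain s0 → s1 → s2 → s3 → s4 → s5 → s6 on every symbol, with s6 looping. Accepting states: {s5, s6}.
        a   b   c  
>  s0   s1  s1  s1 
   s1   s2  s2  s2 
   s2   s3  s3  s3 
   s3   s4  s4  s4 
   s4   s5  s5  s5 
 * s5   s6  s6  s6 
 * s6   s6  s6  s6 
(> = start, * = accepting)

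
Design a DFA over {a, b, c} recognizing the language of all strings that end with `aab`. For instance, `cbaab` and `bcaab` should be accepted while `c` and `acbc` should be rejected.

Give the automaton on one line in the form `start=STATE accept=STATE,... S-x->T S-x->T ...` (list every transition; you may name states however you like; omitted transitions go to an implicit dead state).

start=s0 accept=s3 s0-a->s1 s0-b->s0 s0-c->s0 s1-a->s2 s1-b->s0 s1-c->s0 s2-a->s2 s2-b->s3 s2-c->s0 s3-a->s1 s3-b->s0 s3-c->s0

Let each state record the length of the longest suffix of the input read so far that is also a prefix of `aab`. s1 means the last symbol is `a`; s2 means the last 2 symbols are `aa`; s3 means the last 3 symbols are `aab`. Accept only at s3, where the string currently ends in `aab`.
A 4-state machine:
        a   b   c  
>  s0   s1  s0  s0 
   s1   s2  s0  s0 
   s2   s2  s3  s0 
 * s3   s1  s0  s0 
(> = start, * = accepting)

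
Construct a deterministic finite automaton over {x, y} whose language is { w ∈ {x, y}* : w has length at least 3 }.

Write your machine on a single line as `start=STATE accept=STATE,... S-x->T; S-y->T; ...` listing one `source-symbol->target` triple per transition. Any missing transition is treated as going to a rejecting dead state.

Count input length up to 4: every symbol moves from q0 toward q4, which means 'more than 3' and absorbs. Accept from {q3, q4}.
With 5 states:
        x   y  
>  q0   q1  q1 
   q1   q2  q2 
   q2   q3  q3 
 * q3   q4  q4 
 * q4   q4  q4 
(> = start, * = accepting)

start=q0; accept=q3,q4; q0-x->q1; q0-y->q1; q1-x->q2; q1-y->q2; q2-x->q3; q2-y->q3; q3-x->q4; q3-y->q4; q4-x->q4; q4-y->q4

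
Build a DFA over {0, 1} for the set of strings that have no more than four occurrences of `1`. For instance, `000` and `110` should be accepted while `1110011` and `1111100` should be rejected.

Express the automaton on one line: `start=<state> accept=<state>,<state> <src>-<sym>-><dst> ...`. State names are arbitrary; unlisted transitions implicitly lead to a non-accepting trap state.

start=q0 accept=q0,q1,q2,q3,q4 q0-0->q0 q0-1->q1 q1-0->q1 q1-1->q2 q2-0->q2 q2-1->q3 q3-0->q3 q3-1->q4 q4-0->q4 q4-1->q5 q5-0->q5 q5-1->q5

Count `1`s, saturating at 5: states q0 through q4 mean 0 through 4 `1`s seen; q5 means more than 4. Each `1` increments (capped at q5); other symbols loop. Accept from {q0, q1, q2, q3, q4}.
With 6 states:
        0   1  
>* q0   q0  q1 
 * q1   q1  q2 
 * q2   q2  q3 
 * q3   q3  q4 
 * q4   q4  q5 
   q5   q5  q5 
(> = start, * = accepting)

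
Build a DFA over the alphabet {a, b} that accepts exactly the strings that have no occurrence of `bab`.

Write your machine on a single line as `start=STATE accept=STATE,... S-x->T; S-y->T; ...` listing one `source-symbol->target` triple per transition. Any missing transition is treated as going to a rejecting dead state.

start=S0; accept=S0,S1,S2; S0-a->S0; S0-b->S1; S1-a->S2; S1-b->S1; S2-a->S0; S2-b->S3; S3-a->S3; S3-b->S3

This is the complement of 'contains `bab`'. Use the same substring-matching states — S0 through S3 holding how much of `bab` has just been matched — but flip the accepting set: everything except the trap S3 accepts.
        a   b  
>* S0   S0  S1 
 * S1   S2  S1 
 * S2   S0  S3 
   S3   S3  S3 
(> = start, * = accepting)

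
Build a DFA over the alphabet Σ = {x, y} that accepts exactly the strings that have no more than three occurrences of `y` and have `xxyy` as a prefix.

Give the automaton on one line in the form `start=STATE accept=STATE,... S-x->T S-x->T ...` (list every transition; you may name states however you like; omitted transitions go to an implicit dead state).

start=A accept=I,K A-x->B A-y->C B-x->D B-y->C C-x->C C-y->E D-x->F D-y->G E-x->E E-y->H F-x->F F-y->C G-x->C G-y->I H-x->H H-y->J I-x->I I-y->K J-x->J J-y->J K-x->K K-y->L L-x->L L-y->L

Handle the two conditions separately and then intersect. The first has 5 states tracking the count of `y`s, saturating at 4; the second has 6 states tracking whether the input so far still matches the prefix `xxyy`. A product state is a pair (one from each), accepting exactly when both do.
A 12-state machine:
       x  y 
>  A   B  C 
   B   D  C 
   C   C  E 
   D   F  G 
   E   E  H 
   F   F  C 
   G   C  I 
   H   H  J 
 * I   I  K 
   J   J  J 
 * K   K  L 
   L   L  L 
(> = start, * = accepting)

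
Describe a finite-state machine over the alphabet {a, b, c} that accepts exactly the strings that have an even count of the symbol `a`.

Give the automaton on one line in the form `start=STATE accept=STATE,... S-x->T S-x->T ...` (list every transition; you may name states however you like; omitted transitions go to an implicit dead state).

start=q0 accept=q0 q0-a->q1 q0-b->q0 q0-c->q0 q1-a->q0 q1-b->q1 q1-c->q1

Keep the running count of `a`s modulo 2: each `a` advances along the cycle q0 → q1 → q0 while other symbols loop. Accept at q0.
        a   b   c  
>* q0   q1  q0  q0 
   q1   q0  q1  q1 
(> = start, * = accepting)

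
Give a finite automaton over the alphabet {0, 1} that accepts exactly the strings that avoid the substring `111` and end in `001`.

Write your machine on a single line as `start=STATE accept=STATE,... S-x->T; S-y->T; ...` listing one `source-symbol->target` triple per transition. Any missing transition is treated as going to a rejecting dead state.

start=S0; accept=S5; S0-0->S1; S0-1->S2; S1-0->S3; S1-1->S2; S2-0->S1; S2-1->S4; S3-0->S3; S3-1->S5; S4-0->S1; S4-1->S6; S5-0->S1; S5-1->S4; S6-0->S6; S6-1->S6

Handle the two conditions separately and then intersect. One (4 states) tracks partial matches of the forbidden pattern `111`; the other (4 states) tracks how much of the suffix `001` has currently been matched. Each combined state is a pair, one component from each; accept when both components accept. Minimizing collapses redundant product states.
A 7-state machine:
        0   1  
>  S0   S1  S2 
   S1   S3  S2 
   S2   S1  S4 
   S3   S3  S5 
   S4   S1  S6 
 * S5   S1  S4 
   S6   S6  S6 
(> = start, * = accepting)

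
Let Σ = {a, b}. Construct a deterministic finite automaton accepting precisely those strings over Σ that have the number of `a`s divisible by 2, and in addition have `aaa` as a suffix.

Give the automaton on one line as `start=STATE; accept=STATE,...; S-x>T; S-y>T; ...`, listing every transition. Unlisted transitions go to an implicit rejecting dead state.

Run two small machines in parallel and take their product. One (2 states) tracks the count of `a`s modulo 2; the other (4 states) tracks how much of the suffix `aaa` has currently been matched. Each combined state is a pair, one component from each; accept when both components accept. Equivalent product states are then merged.
A 5-state machine:
        a   b  
>  s0   s1  s0 
   s1   s2  s1 
   s2   s3  s0 
   s3   s4  s1 
 * s4   s3  s0 
(> = start, * = accepting)

start=s0; accept=s4; s0-a>s1; s0-b>s0; s1-a>s2; s1-b>s1; s2-a>s3; s2-b>s0; s3-a>s4; s3-b>s1; s4-a>s3; s4-b>s0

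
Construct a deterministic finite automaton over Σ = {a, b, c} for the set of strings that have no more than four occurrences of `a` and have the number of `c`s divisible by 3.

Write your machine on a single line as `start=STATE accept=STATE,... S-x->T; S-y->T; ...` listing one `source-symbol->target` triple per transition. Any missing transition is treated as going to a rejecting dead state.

Handle the two conditions separately and then intersect. The first has 6 states tracking the count of `a`s, saturating at 5; the second has 3 states tracking the count of `c`s modulo 3. A product state is a pair (one from each), accepting exactly when both do.
With 18 states:
          a    b    c  
>* q0     q1   q0   q2 
 * q1     q3   q1   q4 
   q2     q4   q2   q5 
 * q3     q6   q3   q7 
   q4     q7   q4   q8 
   q5     q8   q5   q0 
 * q6     q9   q6  q10 
   q7    q10   q7  q11 
   q8    q11   q8   q1 
 * q9    q12   q9  q13 
   q10   q13  q10  q14 
   q11   q14  q11   q3 
   q12   q12  q12  q15 
   q13   q15  q13  q16 
   q14   q16  q14   q6 
   q15   q15  q15  q17 
   q16   q17  q16   q9 
   q17   q17  q17  q12 
(> = start, * = accepting)

start=q0; accept=q0,q1,q3,q6,q9; q0-a->q1; q0-b->q0; q0-c->q2; q1-a->q3; q1-b->q1; q1-c->q4; q2-a->q4; q2-b->q2; q2-c->q5; q3-a->q6; q3-b->q3; q3-c->q7; q4-a->q7; q4-b->q4; q4-c->q8; q5-a->q8; q5-b->q5; q5-c->q0; q6-a->q9; q6-b->q6; q6-c->q10; q7-a->q10; q7-b->q7; q7-c->q11; q8-a->q11; q8-b->q8; q8-c->q1; q9-a->q12; q9-b->q9; q9-c->q13; q10-a->q13; q10-b->q10; q10-c->q14; q11-a->q14; q11-b->q11; q11-c->q3; q12-a->q12; q12-b->q12; q12-c->q15; q13-a->q15; q13-b->q13; q13-c->q16; q14-a->q16; q14-b->q14; q14-c->q6; q15-a->q15; q15-b->q15; q15-c->q17; q16-a->q17; q16-b->q16; q16-c->q9; q17-a->q17; q17-b->q17; q17-c->q12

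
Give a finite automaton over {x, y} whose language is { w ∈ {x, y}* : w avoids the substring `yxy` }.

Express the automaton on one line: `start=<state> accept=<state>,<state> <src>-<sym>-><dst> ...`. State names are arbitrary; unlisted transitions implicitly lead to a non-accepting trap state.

start=S0 accept=S0,S1,S2 S0-x->S0 S0-y->S1 S1-x->S2 S1-y->S1 S2-x->S0 S2-y->S3 S3-x->S3 S3-y->S3

This is the complement of 'contains `yxy`'. Use the same substring-matching states — S0 through S3 holding how much of `yxy` has just been matched — but flip the accepting set: everything except the trap S3 accepts.
With 4 states:
        x   y  
>* S0   S0  S1 
 * S1   S2  S1 
 * S2   S0  S3 
   S3   S3  S3 
(> = start, * = accepting)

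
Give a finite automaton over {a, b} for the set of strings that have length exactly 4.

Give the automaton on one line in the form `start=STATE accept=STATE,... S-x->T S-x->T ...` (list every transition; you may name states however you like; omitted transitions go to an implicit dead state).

start=S0 accept=S4 S0-a->S1 S0-b->S1 S1-a->S2 S1-b->S2 S2-a->S3 S2-b->S3 S3-a->S4 S3-b->S4 S4-a->S5 S4-b->S5 S5-a->S5 S5-b->S5

We only need to distinguish lengths 0, 1, …, 4, and '>4'. Chain S0 → S1 → S2 → S3 → S4 → S5 on every symbol, with S5 looping. Accepting states: {S4}.
6 states suffice.
        a   b  
>  S0   S1  S1 
   S1   S2  S2 
   S2   S3  S3 
   S3   S4  S4 
 * S4   S5  S5 
   S5   S5  S5 
(> = start, * = accepting)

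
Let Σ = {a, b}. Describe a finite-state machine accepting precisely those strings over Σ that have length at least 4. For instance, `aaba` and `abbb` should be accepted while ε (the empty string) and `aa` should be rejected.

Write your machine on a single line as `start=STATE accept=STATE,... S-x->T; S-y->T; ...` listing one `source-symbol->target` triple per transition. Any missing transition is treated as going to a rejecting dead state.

start=q0; accept=q4,q5; q0-a->q1; q0-b->q1; q1-a->q2; q1-b->q2; q2-a->q3; q2-b->q3; q3-a->q4; q3-b->q4; q4-a->q5; q4-b->q5; q5-a->q5; q5-b->q5

We only need to distinguish lengths 0, 1, …, 4, and '>4'. Chain q0 → q1 → q2 → q3 → q4 → q5 on every symbol, with q5 looping. Accepting states: {q4, q5}.
A 6-state machine:
        a   b  
>  q0   q1  q1 
   q1   q2  q2 
   q2   q3  q3 
   q3   q4  q4 
 * q4   q5  q5 
 * q5   q5  q5 
(> = start, * = accepting)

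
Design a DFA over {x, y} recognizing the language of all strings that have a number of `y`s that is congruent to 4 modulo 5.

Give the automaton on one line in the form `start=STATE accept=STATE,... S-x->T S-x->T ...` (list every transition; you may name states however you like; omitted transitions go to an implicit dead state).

The only thing that matters is how many `y`s have appeared, reduced mod 5. Use one state per residue: q0 for 0, …, q4 for 4. Reading `y` moves to the next residue; anything else stays put. q4 is accepting.
        x   y  
>  q0   q0  q1 
   q1   q1  q2 
   q2   q2  q3 
   q3   q3  q4 
 * q4   q4  q0 
(> = start, * = accepting)

start=q0 accept=q4 q0-x->q0 q0-y->q1 q1-x->q1 q1-y->q2 q2-x->q2 q2-y->q3 q3-x->q3 q3-y->q4 q4-x->q4 q4-y->q0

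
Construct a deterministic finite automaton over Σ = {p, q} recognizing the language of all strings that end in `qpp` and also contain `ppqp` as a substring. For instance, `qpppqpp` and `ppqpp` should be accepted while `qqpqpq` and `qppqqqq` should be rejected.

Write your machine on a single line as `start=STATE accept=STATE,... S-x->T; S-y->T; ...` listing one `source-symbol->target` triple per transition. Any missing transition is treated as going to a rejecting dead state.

start=s0; accept=s5; s0-p->s1; s0-q->s0; s1-p->s2; s1-q->s0; s2-p->s2; s2-q->s3; s3-p->s4; s3-q->s0; s4-p->s5; s4-q->s6; s5-p->s7; s5-q->s6; s6-p->s4; s6-q->s6; s7-p->s7; s7-q->s6

Build one automaton per condition and run them in lockstep. One (4 states) tracks how much of the suffix `qpp` has currently been matched; the other (5 states) tracks whether and how much of `ppqp` has been seen. Each combined state is a pair, one component from each; accept when both components accept. Minimizing collapses redundant product states.
8 states suffice.
        p   q  
>  s0   s1  s0 
   s1   s2  s0 
   s2   s2  s3 
   s3   s4  s0 
   s4   s5  s6 
 * s5   s7  s6 
   s6   s4  s6 
   s7   s7  s6 
(> = start, * = accepting)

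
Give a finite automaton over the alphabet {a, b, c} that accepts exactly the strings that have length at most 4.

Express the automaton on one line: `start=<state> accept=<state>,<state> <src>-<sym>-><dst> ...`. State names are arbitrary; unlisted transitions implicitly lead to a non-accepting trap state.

Count input length up to 5: every symbol moves from q0 toward q5, which means 'more than 4' and absorbs. Accept from {q0, q1, q2, q3, q4}.
6 states suffice.
        a   b   c  
>* q0   q1  q1  q1 
 * q1   q2  q2  q2 
 * q2   q3  q3  q3 
 * q3   q4  q4  q4 
 * q4   q5  q5  q5 
   q5   q5  q5  q5 
(> = start, * = accepting)

start=q0 accept=q0,q1,q2,q3,q4 q0-a->q1 q0-b->q1 q0-c->q1 q1-a->q2 q1-b->q2 q1-c->q2 q2-a->q3 q2-b->q3 q2-c->q3 q3-a->q4 q3-b->q4 q3-c->q4 q4-a->q5 q4-b->q5 q4-c->q5 q5-a->q5 q5-b->q5 q5-c->q5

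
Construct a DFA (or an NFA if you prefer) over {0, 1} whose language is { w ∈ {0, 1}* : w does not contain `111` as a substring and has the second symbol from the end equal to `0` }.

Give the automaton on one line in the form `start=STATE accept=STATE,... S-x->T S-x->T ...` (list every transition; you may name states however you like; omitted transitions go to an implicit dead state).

start=s0 accept=s3,s4 s0-0->s1 s0-1->s2 s1-0->s3 s1-1->s4 s2-0->s1 s2-1->s5 s3-0->s3 s3-1->s4 s4-0->s1 s4-1->s5 s5-0->s1 s5-1->s6 s6-0->s6 s6-1->s6

Run two small machines in parallel and take their product. The first has 4 states tracking partial matches of the forbidden pattern `111`; the second has 7 states tracking the last 2 symbols read. A product state is a pair (one from each), accepting exactly when both do. Equivalent product states are then merged.
7 states suffice.
        0   1  
>  s0   s1  s2 
   s1   s3  s4 
   s2   s1  s5 
 * s3   s3  s4 
 * s4   s1  s5 
   s5   s1  s6 
   s6   s6  s6 
(> = start, * = accepting)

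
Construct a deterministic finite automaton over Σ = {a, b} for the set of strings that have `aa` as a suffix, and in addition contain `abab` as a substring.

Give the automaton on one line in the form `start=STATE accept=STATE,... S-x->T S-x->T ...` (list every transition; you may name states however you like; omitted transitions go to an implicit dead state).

start=q0 accept=q6 q0-a->q1 q0-b->q0 q1-a->q1 q1-b->q2 q2-a->q3 q2-b->q0 q3-a->q1 q3-b->q4 q4-a->q5 q4-b->q4 q5-a->q6 q5-b->q4 q6-a->q6 q6-b->q4

Build one automaton per condition and run them in lockstep. One (3 states) tracks how much of the suffix `aa` has currently been matched; the other (5 states) tracks whether and how much of `abab` has been seen. Each combined state is a pair, one component from each; accept when both components accept. After merging equivalent states the machine shrinks.
        a   b  
>  q0   q1  q0 
   q1   q1  q2 
   q2   q3  q0 
   q3   q1  q4 
   q4   q5  q4 
   q5   q6  q4 
 * q6   q6  q4 
(> = start, * = accepting)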